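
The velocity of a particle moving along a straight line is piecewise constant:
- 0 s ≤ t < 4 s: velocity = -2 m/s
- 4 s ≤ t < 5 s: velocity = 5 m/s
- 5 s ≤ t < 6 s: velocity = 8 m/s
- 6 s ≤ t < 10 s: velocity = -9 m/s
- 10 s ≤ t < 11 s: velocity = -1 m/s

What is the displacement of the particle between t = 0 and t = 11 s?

-32 m

Net displacement equals the area under the velocity-time graph (areas below the axis count negative).
0–4 s: -2 × 4 = -8 m
4–5 s: 5 × 1 = 5 m
5–6 s: 8 × 1 = 8 m
6–10 s: -9 × 4 = -36 m
10–11 s: -1 × 1 = -1 m
Net displacement = -32 m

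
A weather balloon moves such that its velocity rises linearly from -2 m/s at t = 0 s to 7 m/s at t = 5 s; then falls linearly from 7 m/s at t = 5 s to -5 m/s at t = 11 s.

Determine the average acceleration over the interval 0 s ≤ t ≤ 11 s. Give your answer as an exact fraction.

Average acceleration = Δv/Δt = (-5 − -2)/(11 − 0) = -3/11 m/s².

-3/11 m/s²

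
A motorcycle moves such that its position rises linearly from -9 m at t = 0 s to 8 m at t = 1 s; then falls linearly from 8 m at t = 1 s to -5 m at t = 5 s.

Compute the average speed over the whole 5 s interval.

Average speed = (total path length)/(elapsed time); on a piecewise-linear x-t graph the path length is Σ|Δx|.
0–1 s: |Δx| = |8 − -9| = 17 m
1–5 s: |Δx| = |-5 − 8| = 13 m
Total path = 30 m; average speed = 30/5 = 6 m/s.

6 m/s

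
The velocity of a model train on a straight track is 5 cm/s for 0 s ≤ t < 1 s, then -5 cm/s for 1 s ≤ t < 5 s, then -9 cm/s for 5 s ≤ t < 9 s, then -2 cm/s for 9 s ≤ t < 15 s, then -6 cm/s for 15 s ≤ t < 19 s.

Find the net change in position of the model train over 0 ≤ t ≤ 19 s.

Net displacement equals the area under the velocity-time graph (areas below the axis count negative).
0–1 s: 5 × 1 = 5 cm
1–5 s: -5 × 4 = -20 cm
5–9 s: -9 × 4 = -36 cm
9–15 s: -2 × 6 = -12 cm
15–19 s: -6 × 4 = -24 cm
Net displacement = -87 cm

-87 cm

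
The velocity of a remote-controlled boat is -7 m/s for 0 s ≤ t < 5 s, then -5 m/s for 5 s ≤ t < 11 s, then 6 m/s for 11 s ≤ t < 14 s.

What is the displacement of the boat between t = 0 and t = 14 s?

-47 m

Displacement is the signed area under the v-t curve.
0–5 s: -7 × 5 = -35 m
5–11 s: -5 × 6 = -30 m
11–14 s: 6 × 3 = 18 m
Net displacement = -47 m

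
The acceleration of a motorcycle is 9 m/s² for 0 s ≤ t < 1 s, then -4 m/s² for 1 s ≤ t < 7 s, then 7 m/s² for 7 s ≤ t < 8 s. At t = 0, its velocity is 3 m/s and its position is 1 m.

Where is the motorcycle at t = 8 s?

On each constant-a segment, Δv = aΔt and Δx = v₀Δt + ½aΔt²; chain segment to segment.
0–1 s: v starts 3 m/s; Δx = 3·1 + ½·9·1² = 7.5 m; v ends 12 m/s.
1–7 s: v starts 12 m/s; Δx = 12·6 + ½·-4·6² = 0 m; v ends -12 m/s.
7–8 s: v starts -12 m/s; Δx = -12·1 + ½·7·1² = -8.5 m; v ends -5 m/s.
x(8) = 1 + Σ Δx = 0 m.

0 m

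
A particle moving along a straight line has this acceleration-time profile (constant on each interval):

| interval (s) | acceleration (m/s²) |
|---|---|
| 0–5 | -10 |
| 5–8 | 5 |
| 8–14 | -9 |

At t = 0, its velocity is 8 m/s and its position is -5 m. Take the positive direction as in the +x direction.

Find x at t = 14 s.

On each constant-a segment, Δv = aΔt and Δx = v₀Δt + ½aΔt²; chain segment to segment.
0–5 s: v starts 8 m/s; Δx = 8·5 + ½·-10·5² = -85 m; v ends -42 m/s.
5–8 s: v starts -42 m/s; Δx = -42·3 + ½·5·3² = -103.5 m; v ends -27 m/s.
8–14 s: v starts -27 m/s; Δx = -27·6 + ½·-9·6² = -324 m; v ends -81 m/s.
x(14) = -5 + Σ Δx = -517.5 m.

-517.5 m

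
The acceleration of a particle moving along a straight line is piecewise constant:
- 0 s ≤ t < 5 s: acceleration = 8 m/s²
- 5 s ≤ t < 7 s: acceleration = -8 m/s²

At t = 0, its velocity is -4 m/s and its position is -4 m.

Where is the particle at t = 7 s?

132 m

On each constant-a segment, Δv = aΔt and Δx = v₀Δt + ½aΔt²; chain segment to segment.
0–5 s: v starts -4 m/s; Δx = -4·5 + ½·8·5² = 80 m; v ends 36 m/s.
5–7 s: v starts 36 m/s; Δx = 36·2 + ½·-8·2² = 56 m; v ends 20 m/s.
x(7) = -4 + Σ Δx = 132 m.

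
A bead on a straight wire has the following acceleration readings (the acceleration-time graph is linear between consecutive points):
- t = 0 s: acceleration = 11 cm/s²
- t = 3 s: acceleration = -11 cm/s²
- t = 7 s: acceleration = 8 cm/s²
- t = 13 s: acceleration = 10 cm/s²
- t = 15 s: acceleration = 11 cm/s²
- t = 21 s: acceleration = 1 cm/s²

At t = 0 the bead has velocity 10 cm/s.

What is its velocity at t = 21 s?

Δv equals the area under the a-t graph; then v = v₀ + Δv.
0–3 s: ½(11 + -11)(3) = 0 cm/s
3–7 s: ½(-11 + 8)(4) = -6 cm/s
7–13 s: ½(8 + 10)(6) = 54 cm/s
13–15 s: ½(10 + 11)(2) = 21 cm/s
15–21 s: ½(11 + 1)(6) = 36 cm/s
Δv = 105 cm/s, so v(21) = 10 + (105) = 115 cm/s.

115 cm/s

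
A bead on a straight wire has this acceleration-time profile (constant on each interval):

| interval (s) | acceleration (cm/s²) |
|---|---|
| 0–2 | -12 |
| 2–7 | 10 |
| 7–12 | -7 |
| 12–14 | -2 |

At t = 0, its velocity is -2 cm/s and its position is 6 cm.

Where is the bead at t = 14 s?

-20.5 cm

On each constant-a segment, Δv = aΔt and Δx = v₀Δt + ½aΔt²; chain segment to segment.
0–2 s: v starts -2 cm/s; Δx = -2·2 + ½·-12·2² = -28 cm; v ends -26 cm/s.
2–7 s: v starts -26 cm/s; Δx = -26·5 + ½·10·5² = -5 cm; v ends 24 cm/s.
7–12 s: v starts 24 cm/s; Δx = 24·5 + ½·-7·5² = 32.5 cm; v ends -11 cm/s.
12–14 s: v starts -11 cm/s; Δx = -11·2 + ½·-2·2² = -26 cm; v ends -15 cm/s.
x(14) = 6 + Σ Δx = -20.5 cm.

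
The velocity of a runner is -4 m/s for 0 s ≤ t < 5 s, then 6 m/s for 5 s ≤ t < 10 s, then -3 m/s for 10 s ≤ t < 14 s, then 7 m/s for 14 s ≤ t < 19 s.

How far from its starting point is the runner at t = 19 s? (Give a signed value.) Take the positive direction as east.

Displacement is the signed area under the v-t curve.
0–5 s: -4 × 5 = -20 m
5–10 s: 6 × 5 = 30 m
10–14 s: -3 × 4 = -12 m
14–19 s: 7 × 5 = 35 m
Net displacement = 33 m

33 m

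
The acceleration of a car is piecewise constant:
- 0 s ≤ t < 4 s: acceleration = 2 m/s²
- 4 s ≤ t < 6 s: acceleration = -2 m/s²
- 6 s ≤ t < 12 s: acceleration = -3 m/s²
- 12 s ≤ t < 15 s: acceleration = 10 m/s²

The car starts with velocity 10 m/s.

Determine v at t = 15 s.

Δv equals the area under the a-t graph; then v = v₀ + Δv.
0–4 s: 2 × 4 = 8 m/s
4–6 s: -2 × 2 = -4 m/s
6–12 s: -3 × 6 = -18 m/s
12–15 s: 10 × 3 = 30 m/s
Δv = 16 m/s, so v(15) = 10 + (16) = 26 m/s.

26 m/s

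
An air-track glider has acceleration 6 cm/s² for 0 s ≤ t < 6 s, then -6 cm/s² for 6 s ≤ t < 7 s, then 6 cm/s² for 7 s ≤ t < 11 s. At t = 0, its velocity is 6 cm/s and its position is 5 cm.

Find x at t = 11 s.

380 cm

On each constant-a segment, Δv = aΔt and Δx = v₀Δt + ½aΔt²; chain segment to segment.
0–6 s: v starts 6 cm/s; Δx = 6·6 + ½·6·6² = 144 cm; v ends 42 cm/s.
6–7 s: v starts 42 cm/s; Δx = 42·1 + ½·-6·1² = 39 cm; v ends 36 cm/s.
7–11 s: v starts 36 cm/s; Δx = 36·4 + ½·6·4² = 192 cm; v ends 60 cm/s.
x(11) = 5 + Σ Δx = 380 cm.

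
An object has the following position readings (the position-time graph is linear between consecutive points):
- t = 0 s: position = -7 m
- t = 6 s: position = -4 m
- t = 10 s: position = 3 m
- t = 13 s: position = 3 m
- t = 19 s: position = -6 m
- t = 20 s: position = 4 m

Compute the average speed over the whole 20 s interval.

Average speed = (total path length)/(elapsed time); on a piecewise-linear x-t graph the path length is Σ|Δx|.
0–6 s: |Δx| = |-4 − -7| = 3 m
6–10 s: |Δx| = |3 − -4| = 7 m
10–13 s: |Δx| = |3 − 3| = 0 m
13–19 s: |Δx| = |-6 − 3| = 9 m
19–20 s: |Δx| = |4 − -6| = 10 m
Total path = 29 m; average speed = 29/20 = 1.45 m/s.

1.45 m/s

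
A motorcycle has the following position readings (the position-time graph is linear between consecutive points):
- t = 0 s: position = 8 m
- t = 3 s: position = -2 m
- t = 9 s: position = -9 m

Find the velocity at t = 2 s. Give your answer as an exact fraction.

-10/3 m/s

Velocity is the slope of the x-t graph on 0–3 s: (-2 − 8)/(3 − 0) = -10/3 m/s.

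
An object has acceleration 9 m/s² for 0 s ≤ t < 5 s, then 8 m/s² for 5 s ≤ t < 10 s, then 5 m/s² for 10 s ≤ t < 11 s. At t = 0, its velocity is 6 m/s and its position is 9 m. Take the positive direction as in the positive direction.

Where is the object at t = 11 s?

On each constant-a segment, Δv = aΔt and Δx = v₀Δt + ½aΔt²; chain segment to segment.
0–5 s: v starts 6 m/s; Δx = 6·5 + ½·9·5² = 142.5 m; v ends 51 m/s.
5–10 s: v starts 51 m/s; Δx = 51·5 + ½·8·5² = 355 m; v ends 91 m/s.
10–11 s: v starts 91 m/s; Δx = 91·1 + ½·5·1² = 93.5 m; v ends 96 m/s.
x(11) = 9 + Σ Δx = 600 m.

600 m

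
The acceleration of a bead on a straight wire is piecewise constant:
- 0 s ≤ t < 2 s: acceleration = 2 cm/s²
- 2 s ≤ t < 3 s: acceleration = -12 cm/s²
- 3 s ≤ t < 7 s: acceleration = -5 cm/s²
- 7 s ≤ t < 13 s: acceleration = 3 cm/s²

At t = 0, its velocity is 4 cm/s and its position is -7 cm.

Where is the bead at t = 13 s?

On each constant-a segment, Δv = aΔt and Δx = v₀Δt + ½aΔt²; chain segment to segment.
0–2 s: v starts 4 cm/s; Δx = 4·2 + ½·2·2² = 12 cm; v ends 8 cm/s.
2–3 s: v starts 8 cm/s; Δx = 8·1 + ½·-12·1² = 2 cm; v ends -4 cm/s.
3–7 s: v starts -4 cm/s; Δx = -4·4 + ½·-5·4² = -56 cm; v ends -24 cm/s.
7–13 s: v starts -24 cm/s; Δx = -24·6 + ½·3·6² = -90 cm; v ends -6 cm/s.
x(13) = -7 + Σ Δx = -139 cm.

-139 cm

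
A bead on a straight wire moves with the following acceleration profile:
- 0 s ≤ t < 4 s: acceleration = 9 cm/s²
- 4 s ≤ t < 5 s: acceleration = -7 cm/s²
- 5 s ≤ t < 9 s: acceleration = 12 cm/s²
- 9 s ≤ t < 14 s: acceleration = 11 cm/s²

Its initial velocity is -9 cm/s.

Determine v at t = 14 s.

123 cm/s

Δv equals the area under the a-t graph; then v = v₀ + Δv.
0–4 s: 9 × 4 = 36 cm/s
4–5 s: -7 × 1 = -7 cm/s
5–9 s: 12 × 4 = 48 cm/s
9–14 s: 11 × 5 = 55 cm/s
Δv = 132 cm/s, so v(14) = -9 + (132) = 123 cm/s.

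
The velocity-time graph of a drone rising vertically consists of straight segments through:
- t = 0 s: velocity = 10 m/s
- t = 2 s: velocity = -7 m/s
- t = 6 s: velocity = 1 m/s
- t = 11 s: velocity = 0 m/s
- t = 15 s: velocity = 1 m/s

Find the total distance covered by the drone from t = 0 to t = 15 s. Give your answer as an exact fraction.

Total distance travelled is ∫|v| dt — sum the magnitudes of each area piece.
0–2 s: v = 0 at t = 20/17 s; triangle areas 100/17 + 49/17 = 149/17 m
2–6 s: v = 0 at t = 5.5 s; triangle areas 12.25 + 0.25 = 12.5 m
6–11 s: |½(1 + 0)(5)| = 2.5 m
11–15 s: |½(0 + 1)(4)| = 2 m
Total distance = 438/17 m

438/17 m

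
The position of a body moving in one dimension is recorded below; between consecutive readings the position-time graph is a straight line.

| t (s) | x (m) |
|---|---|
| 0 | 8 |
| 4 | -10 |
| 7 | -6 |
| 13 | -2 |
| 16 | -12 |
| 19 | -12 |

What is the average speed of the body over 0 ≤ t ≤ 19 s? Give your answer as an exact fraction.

Average speed = (total path length)/(elapsed time); on a piecewise-linear x-t graph the path length is Σ|Δx|.
0–4 s: |Δx| = |-10 − 8| = 18 m
4–7 s: |Δx| = |-6 − -10| = 4 m
7–13 s: |Δx| = |-2 − -6| = 4 m
13–16 s: |Δx| = |-12 − -2| = 10 m
16–19 s: |Δx| = |-12 − -12| = 0 m
Total path = 36 m; average speed = 36/19 = 36/19 m/s.

36/19 m/s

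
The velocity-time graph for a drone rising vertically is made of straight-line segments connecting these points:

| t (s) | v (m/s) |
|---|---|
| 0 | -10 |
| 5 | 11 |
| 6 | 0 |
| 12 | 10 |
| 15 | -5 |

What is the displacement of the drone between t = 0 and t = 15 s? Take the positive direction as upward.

45.5 m

Displacement is the signed area under the v-t curve.
0–5 s: ½(-10 + 11)(5) = 2.5 m
5–6 s: ½(11 + 0)(1) = 5.5 m
6–12 s: ½(0 + 10)(6) = 30 m
12–15 s: ½(10 + -5)(3) = 7.5 m
Net displacement = 45.5 m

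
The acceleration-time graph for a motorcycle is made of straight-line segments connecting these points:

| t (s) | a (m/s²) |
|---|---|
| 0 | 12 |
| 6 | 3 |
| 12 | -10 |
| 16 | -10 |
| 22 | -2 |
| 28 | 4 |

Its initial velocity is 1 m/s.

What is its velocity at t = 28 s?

Δv equals the area under the a-t graph; then v = v₀ + Δv.
0–6 s: ½(12 + 3)(6) = 45 m/s
6–12 s: ½(3 + -10)(6) = -21 m/s
12–16 s: -10 × 4 = -40 m/s
16–22 s: ½(-10 + -2)(6) = -36 m/s
22–28 s: ½(-2 + 4)(6) = 6 m/s
Δv = -46 m/s, so v(28) = 1 + (-46) = -45 m/s.

-45 m/s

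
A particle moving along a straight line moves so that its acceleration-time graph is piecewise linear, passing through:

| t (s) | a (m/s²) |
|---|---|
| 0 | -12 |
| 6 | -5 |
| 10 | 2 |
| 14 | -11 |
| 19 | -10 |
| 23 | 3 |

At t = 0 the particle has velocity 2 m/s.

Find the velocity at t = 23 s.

Δv equals the area under the a-t graph; then v = v₀ + Δv.
0–6 s: ½(-12 + -5)(6) = -51 m/s
6–10 s: ½(-5 + 2)(4) = -6 m/s
10–14 s: ½(2 + -11)(4) = -18 m/s
14–19 s: ½(-11 + -10)(5) = -52.5 m/s
19–23 s: ½(-10 + 3)(4) = -14 m/s
Δv = -141.5 m/s, so v(23) = 2 + (-141.5) = -139.5 m/s.

-139.5 m/s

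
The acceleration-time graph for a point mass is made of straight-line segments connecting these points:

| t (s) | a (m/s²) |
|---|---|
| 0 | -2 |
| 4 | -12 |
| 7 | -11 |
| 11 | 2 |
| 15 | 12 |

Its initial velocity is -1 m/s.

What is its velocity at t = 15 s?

-53.5 m/s

Δv equals the area under the a-t graph; then v = v₀ + Δv.
0–4 s: ½(-2 + -12)(4) = -28 m/s
4–7 s: ½(-12 + -11)(3) = -34.5 m/s
7–11 s: ½(-11 + 2)(4) = -18 m/s
11–15 s: ½(2 + 12)(4) = 28 m/s
Δv = -52.5 m/s, so v(15) = -1 + (-52.5) = -53.5 m/s.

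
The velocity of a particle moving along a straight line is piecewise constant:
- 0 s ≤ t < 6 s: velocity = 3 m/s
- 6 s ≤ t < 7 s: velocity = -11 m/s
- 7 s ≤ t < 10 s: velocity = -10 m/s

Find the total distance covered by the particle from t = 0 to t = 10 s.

59 m

Distance (not displacement) is the total path length: add the absolute areas under v-t.
0–6 s: |3| × 6 = 18 m
6–7 s: |-11| × 1 = 11 m
7–10 s: |-10| × 3 = 30 m
Total distance = 59 m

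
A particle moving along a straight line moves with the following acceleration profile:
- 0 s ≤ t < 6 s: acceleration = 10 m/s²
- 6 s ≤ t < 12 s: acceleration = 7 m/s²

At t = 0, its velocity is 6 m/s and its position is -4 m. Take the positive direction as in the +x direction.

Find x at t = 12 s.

On each constant-a segment, Δv = aΔt and Δx = v₀Δt + ½aΔt²; chain segment to segment.
0–6 s: v starts 6 m/s; Δx = 6·6 + ½·10·6² = 216 m; v ends 66 m/s.
6–12 s: v starts 66 m/s; Δx = 66·6 + ½·7·6² = 522 m; v ends 108 m/s.
x(12) = -4 + Σ Δx = 734 m.

734 m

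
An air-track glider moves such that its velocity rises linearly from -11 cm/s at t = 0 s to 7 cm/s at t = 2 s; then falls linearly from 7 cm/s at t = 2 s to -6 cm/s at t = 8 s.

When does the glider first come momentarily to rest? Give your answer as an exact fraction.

t = 11/9 s

v changes sign on 0–2 s (from -11 to 7); the graph is linear there, so v = 0 at t = 0 + (11)·(2 − 0)/(7 − -11) = 11/9 s.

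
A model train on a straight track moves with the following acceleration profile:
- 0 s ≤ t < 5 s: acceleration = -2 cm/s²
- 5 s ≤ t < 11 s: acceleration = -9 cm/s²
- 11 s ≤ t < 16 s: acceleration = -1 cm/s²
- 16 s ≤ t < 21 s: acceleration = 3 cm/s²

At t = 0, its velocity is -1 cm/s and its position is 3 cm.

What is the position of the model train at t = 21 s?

-905 cm

On each constant-a segment, Δv = aΔt and Δx = v₀Δt + ½aΔt²; chain segment to segment.
0–5 s: v starts -1 cm/s; Δx = -1·5 + ½·-2·5² = -30 cm; v ends -11 cm/s.
5–11 s: v starts -11 cm/s; Δx = -11·6 + ½·-9·6² = -228 cm; v ends -65 cm/s.
11–16 s: v starts -65 cm/s; Δx = -65·5 + ½·-1·5² = -337.5 cm; v ends -70 cm/s.
16–21 s: v starts -70 cm/s; Δx = -70·5 + ½·3·5² = -312.5 cm; v ends -55 cm/s.
x(21) = 3 + Σ Δx = -905 cm.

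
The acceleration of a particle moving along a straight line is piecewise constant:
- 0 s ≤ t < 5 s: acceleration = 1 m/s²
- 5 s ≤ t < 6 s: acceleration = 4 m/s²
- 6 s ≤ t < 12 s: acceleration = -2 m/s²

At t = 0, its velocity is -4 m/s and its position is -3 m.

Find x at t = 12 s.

On each constant-a segment, Δv = aΔt and Δx = v₀Δt + ½aΔt²; chain segment to segment.
0–5 s: v starts -4 m/s; Δx = -4·5 + ½·1·5² = -7.5 m; v ends 1 m/s.
5–6 s: v starts 1 m/s; Δx = 1·1 + ½·4·1² = 3 m; v ends 5 m/s.
6–12 s: v starts 5 m/s; Δx = 5·6 + ½·-2·6² = -6 m; v ends -7 m/s.
x(12) = -3 + Σ Δx = -13.5 m.

-13.5 m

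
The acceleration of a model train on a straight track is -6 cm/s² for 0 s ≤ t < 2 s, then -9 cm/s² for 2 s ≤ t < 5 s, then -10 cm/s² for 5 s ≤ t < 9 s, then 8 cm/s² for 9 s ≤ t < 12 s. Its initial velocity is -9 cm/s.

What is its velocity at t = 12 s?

Δv equals the area under the a-t graph; then v = v₀ + Δv.
0–2 s: -6 × 2 = -12 cm/s
2–5 s: -9 × 3 = -27 cm/s
5–9 s: -10 × 4 = -40 cm/s
9–12 s: 8 × 3 = 24 cm/s
Δv = -55 cm/s, so v(12) = -9 + (-55) = -64 cm/s.

-64 cm/s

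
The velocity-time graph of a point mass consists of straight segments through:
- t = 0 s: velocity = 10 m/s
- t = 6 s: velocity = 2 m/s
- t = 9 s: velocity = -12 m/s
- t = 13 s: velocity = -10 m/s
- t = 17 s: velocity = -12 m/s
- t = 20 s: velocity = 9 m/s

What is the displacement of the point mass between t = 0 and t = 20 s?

-71.5 m

Net displacement equals the area under the velocity-time graph (areas below the axis count negative).
0–6 s: ½(10 + 2)(6) = 36 m
6–9 s: ½(2 + -12)(3) = -15 m
9–13 s: ½(-12 + -10)(4) = -44 m
13–17 s: ½(-10 + -12)(4) = -44 m
17–20 s: ½(-12 + 9)(3) = -4.5 m
Net displacement = -71.5 m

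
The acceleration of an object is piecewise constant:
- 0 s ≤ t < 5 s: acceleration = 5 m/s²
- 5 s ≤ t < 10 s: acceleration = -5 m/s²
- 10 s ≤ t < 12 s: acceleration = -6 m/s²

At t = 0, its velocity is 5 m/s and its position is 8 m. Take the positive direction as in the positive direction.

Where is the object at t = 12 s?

On each constant-a segment, Δv = aΔt and Δx = v₀Δt + ½aΔt²; chain segment to segment.
0–5 s: v starts 5 m/s; Δx = 5·5 + ½·5·5² = 87.5 m; v ends 30 m/s.
5–10 s: v starts 30 m/s; Δx = 30·5 + ½·-5·5² = 87.5 m; v ends 5 m/s.
10–12 s: v starts 5 m/s; Δx = 5·2 + ½·-6·2² = -2 m; v ends -7 m/s.
x(12) = 8 + Σ Δx = 181 m.

181 m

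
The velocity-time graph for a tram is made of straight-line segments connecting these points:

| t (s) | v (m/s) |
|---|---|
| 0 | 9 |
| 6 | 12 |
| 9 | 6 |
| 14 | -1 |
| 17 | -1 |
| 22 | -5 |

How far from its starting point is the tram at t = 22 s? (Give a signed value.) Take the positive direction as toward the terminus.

Displacement is the signed area under the v-t curve.
0–6 s: ½(9 + 12)(6) = 63 m
6–9 s: ½(12 + 6)(3) = 27 m
9–14 s: ½(6 + -1)(5) = 12.5 m
14–17 s: -1 × 3 = -3 m
17–22 s: ½(-1 + -5)(5) = -15 m
Net displacement = 84.5 m

84.5 m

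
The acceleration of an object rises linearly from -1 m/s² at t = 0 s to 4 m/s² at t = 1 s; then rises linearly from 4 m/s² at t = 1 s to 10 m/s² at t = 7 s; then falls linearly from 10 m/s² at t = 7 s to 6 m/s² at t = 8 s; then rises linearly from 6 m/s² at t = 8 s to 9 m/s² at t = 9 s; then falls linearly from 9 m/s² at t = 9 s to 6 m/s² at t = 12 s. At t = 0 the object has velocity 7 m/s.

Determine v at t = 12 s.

88.5 m/s

Δv equals the area under the a-t graph; then v = v₀ + Δv.
0–1 s: ½(-1 + 4)(1) = 1.5 m/s
1–7 s: ½(4 + 10)(6) = 42 m/s
7–8 s: ½(10 + 6)(1) = 8 m/s
8–9 s: ½(6 + 9)(1) = 7.5 m/s
9–12 s: ½(9 + 6)(3) = 22.5 m/s
Δv = 81.5 m/s, so v(12) = 7 + (81.5) = 88.5 m/s.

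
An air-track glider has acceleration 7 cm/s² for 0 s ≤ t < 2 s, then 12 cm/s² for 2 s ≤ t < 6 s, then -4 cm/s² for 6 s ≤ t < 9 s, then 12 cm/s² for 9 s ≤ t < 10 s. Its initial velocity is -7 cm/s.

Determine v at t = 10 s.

Δv equals the area under the a-t graph; then v = v₀ + Δv.
0–2 s: 7 × 2 = 14 cm/s
2–6 s: 12 × 4 = 48 cm/s
6–9 s: -4 × 3 = -12 cm/s
9–10 s: 12 × 1 = 12 cm/s
Δv = 62 cm/s, so v(10) = -7 + (62) = 55 cm/s.

55 cm/s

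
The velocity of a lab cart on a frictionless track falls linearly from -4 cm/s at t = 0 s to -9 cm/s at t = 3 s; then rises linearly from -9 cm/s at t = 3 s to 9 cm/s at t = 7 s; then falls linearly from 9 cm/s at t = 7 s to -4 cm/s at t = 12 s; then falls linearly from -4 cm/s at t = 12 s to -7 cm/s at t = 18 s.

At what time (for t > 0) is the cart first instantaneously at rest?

v changes sign on 3–7 s (from -9 to 9); the graph is linear there, so v = 0 at t = 3 + (9)·(7 − 3)/(9 − -9) = 5 s.

t = 5 s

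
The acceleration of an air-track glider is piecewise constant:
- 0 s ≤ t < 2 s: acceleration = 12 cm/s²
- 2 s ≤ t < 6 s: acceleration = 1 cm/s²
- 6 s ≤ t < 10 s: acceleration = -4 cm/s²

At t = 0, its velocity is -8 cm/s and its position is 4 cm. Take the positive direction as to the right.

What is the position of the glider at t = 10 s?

132 cm

On each constant-a segment, Δv = aΔt and Δx = v₀Δt + ½aΔt²; chain segment to segment.
0–2 s: v starts -8 cm/s; Δx = -8·2 + ½·12·2² = 8 cm; v ends 16 cm/s.
2–6 s: v starts 16 cm/s; Δx = 16·4 + ½·1·4² = 72 cm; v ends 20 cm/s.
6–10 s: v starts 20 cm/s; Δx = 20·4 + ½·-4·4² = 48 cm; v ends 4 cm/s.
x(10) = 4 + Σ Δx = 132 cm.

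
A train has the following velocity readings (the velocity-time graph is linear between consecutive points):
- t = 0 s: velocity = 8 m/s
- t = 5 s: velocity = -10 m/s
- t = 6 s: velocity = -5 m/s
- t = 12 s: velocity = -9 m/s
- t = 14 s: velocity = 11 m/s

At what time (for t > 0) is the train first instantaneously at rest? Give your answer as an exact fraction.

v changes sign on 0–5 s (from 8 to -10); the graph is linear there, so v = 0 at t = 0 + (-8)·(5 − 0)/(-10 − 8) = 20/9 s.

t = 20/9 s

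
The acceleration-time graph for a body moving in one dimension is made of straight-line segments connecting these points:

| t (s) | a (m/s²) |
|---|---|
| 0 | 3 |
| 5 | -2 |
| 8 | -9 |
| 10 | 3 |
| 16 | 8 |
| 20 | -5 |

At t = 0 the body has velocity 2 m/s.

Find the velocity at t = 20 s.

Δv equals the area under the a-t graph; then v = v₀ + Δv.
0–5 s: ½(3 + -2)(5) = 2.5 m/s
5–8 s: ½(-2 + -9)(3) = -16.5 m/s
8–10 s: ½(-9 + 3)(2) = -6 m/s
10–16 s: ½(3 + 8)(6) = 33 m/s
16–20 s: ½(8 + -5)(4) = 6 m/s
Δv = 19 m/s, so v(20) = 2 + (19) = 21 m/s.

21 m/s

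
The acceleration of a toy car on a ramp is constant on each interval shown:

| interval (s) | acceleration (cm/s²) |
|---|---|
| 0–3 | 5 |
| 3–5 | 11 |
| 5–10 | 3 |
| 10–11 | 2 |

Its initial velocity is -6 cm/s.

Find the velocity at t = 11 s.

48 cm/s

Δv equals the area under the a-t graph; then v = v₀ + Δv.
0–3 s: 5 × 3 = 15 cm/s
3–5 s: 11 × 2 = 22 cm/s
5–10 s: 3 × 5 = 15 cm/s
10–11 s: 2 × 1 = 2 cm/s
Δv = 54 cm/s, so v(11) = -6 + (54) = 48 cm/s.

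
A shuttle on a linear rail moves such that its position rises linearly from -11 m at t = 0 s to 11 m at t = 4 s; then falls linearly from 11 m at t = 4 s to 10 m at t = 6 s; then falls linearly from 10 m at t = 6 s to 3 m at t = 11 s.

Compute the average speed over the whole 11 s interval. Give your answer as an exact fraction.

Average speed = (total path length)/(elapsed time); on a piecewise-linear x-t graph the path length is Σ|Δx|.
0–4 s: |Δx| = |11 − -11| = 22 m
4–6 s: |Δx| = |10 − 11| = 1 m
6–11 s: |Δx| = |3 − 10| = 7 m
Total path = 30 m; average speed = 30/11 = 30/11 m/s.

30/11 m/s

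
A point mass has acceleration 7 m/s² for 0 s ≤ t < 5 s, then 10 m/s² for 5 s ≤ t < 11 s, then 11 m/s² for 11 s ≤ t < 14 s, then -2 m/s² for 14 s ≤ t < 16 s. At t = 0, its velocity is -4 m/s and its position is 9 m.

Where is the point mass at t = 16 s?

On each constant-a segment, Δv = aΔt and Δx = v₀Δt + ½aΔt²; chain segment to segment.
0–5 s: v starts -4 m/s; Δx = -4·5 + ½·7·5² = 67.5 m; v ends 31 m/s.
5–11 s: v starts 31 m/s; Δx = 31·6 + ½·10·6² = 366 m; v ends 91 m/s.
11–14 s: v starts 91 m/s; Δx = 91·3 + ½·11·3² = 322.5 m; v ends 124 m/s.
14–16 s: v starts 124 m/s; Δx = 124·2 + ½·-2·2² = 244 m; v ends 120 m/s.
x(16) = 9 + Σ Δx = 1009 m.

1009 m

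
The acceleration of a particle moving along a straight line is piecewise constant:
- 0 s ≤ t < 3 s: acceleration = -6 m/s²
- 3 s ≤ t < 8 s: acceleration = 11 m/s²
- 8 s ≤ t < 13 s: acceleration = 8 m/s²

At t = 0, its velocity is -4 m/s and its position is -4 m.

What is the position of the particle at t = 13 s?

On each constant-a segment, Δv = aΔt and Δx = v₀Δt + ½aΔt²; chain segment to segment.
0–3 s: v starts -4 m/s; Δx = -4·3 + ½·-6·3² = -39 m; v ends -22 m/s.
3–8 s: v starts -22 m/s; Δx = -22·5 + ½·11·5² = 27.5 m; v ends 33 m/s.
8–13 s: v starts 33 m/s; Δx = 33·5 + ½·8·5² = 265 m; v ends 73 m/s.
x(13) = -4 + Σ Δx = 249.5 m.

249.5 m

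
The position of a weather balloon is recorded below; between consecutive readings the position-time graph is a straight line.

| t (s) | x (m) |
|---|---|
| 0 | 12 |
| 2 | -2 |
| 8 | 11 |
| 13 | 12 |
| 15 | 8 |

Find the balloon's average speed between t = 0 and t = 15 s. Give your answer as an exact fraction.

32/15 m/s

Average speed = (total path length)/(elapsed time); on a piecewise-linear x-t graph the path length is Σ|Δx|.
0–2 s: |Δx| = |-2 − 12| = 14 m
2–8 s: |Δx| = |11 − -2| = 13 m
8–13 s: |Δx| = |12 − 11| = 1 m
13–15 s: |Δx| = |8 − 12| = 4 m
Total path = 32 m; average speed = 32/15 = 32/15 m/s.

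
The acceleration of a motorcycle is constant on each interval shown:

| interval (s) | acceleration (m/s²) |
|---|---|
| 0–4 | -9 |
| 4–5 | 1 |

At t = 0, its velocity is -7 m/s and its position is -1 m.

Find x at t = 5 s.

-143.5 m

On each constant-a segment, Δv = aΔt and Δx = v₀Δt + ½aΔt²; chain segment to segment.
0–4 s: v starts -7 m/s; Δx = -7·4 + ½·-9·4² = -100 m; v ends -43 m/s.
4–5 s: v starts -43 m/s; Δx = -43·1 + ½·1·1² = -42.5 m; v ends -42 m/s.
x(5) = -1 + Σ Δx = -143.5 m.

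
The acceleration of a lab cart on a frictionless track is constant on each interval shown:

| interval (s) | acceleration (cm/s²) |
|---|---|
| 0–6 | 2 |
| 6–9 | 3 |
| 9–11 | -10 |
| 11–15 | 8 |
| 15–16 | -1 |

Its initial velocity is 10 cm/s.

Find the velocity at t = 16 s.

42 cm/s

Δv equals the area under the a-t graph; then v = v₀ + Δv.
0–6 s: 2 × 6 = 12 cm/s
6–9 s: 3 × 3 = 9 cm/s
9–11 s: -10 × 2 = -20 cm/s
11–15 s: 8 × 4 = 32 cm/s
15–16 s: -1 × 1 = -1 cm/s
Δv = 32 cm/s, so v(16) = 10 + (32) = 42 cm/s.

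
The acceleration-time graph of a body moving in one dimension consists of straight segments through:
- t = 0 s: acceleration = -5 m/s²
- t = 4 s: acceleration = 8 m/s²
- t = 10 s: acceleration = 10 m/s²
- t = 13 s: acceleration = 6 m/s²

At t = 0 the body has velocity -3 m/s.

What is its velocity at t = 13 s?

Δv equals the area under the a-t graph; then v = v₀ + Δv.
0–4 s: ½(-5 + 8)(4) = 6 m/s
4–10 s: ½(8 + 10)(6) = 54 m/s
10–13 s: ½(10 + 6)(3) = 24 m/s
Δv = 84 m/s, so v(13) = -3 + (84) = 81 m/s.

81 m/s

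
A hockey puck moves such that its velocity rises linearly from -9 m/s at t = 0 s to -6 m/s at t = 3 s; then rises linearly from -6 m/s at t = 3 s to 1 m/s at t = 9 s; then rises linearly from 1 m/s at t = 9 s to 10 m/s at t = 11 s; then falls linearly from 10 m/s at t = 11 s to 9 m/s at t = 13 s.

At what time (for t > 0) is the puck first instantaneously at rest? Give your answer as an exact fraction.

v changes sign on 3–9 s (from -6 to 1); the graph is linear there, so v = 0 at t = 3 + (6)·(9 − 3)/(1 − -6) = 57/7 s.

t = 57/7 s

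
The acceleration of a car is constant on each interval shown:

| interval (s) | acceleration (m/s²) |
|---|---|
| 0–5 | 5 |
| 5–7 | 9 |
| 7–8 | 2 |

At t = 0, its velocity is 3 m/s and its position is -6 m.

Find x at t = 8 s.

192.5 m

On each constant-a segment, Δv = aΔt and Δx = v₀Δt + ½aΔt²; chain segment to segment.
0–5 s: v starts 3 m/s; Δx = 3·5 + ½·5·5² = 77.5 m; v ends 28 m/s.
5–7 s: v starts 28 m/s; Δx = 28·2 + ½·9·2² = 74 m; v ends 46 m/s.
7–8 s: v starts 46 m/s; Δx = 46·1 + ½·2·1² = 47 m; v ends 48 m/s.
x(8) = -6 + Σ Δx = 192.5 m.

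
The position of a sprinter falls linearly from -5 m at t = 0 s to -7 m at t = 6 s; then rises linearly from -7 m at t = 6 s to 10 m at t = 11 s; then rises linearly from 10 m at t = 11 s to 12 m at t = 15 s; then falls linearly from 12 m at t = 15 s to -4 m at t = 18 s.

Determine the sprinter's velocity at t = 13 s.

0.5 m/s

Velocity is the slope of the x-t graph on 11–15 s: (12 − 10)/(15 − 11) = 0.5 m/s.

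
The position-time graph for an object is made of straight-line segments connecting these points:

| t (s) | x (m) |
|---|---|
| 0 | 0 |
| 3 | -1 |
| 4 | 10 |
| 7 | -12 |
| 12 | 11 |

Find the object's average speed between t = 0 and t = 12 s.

Average speed = (total path length)/(elapsed time); on a piecewise-linear x-t graph the path length is Σ|Δx|.
0–3 s: |Δx| = |-1 − 0| = 1 m
3–4 s: |Δx| = |10 − -1| = 11 m
4–7 s: |Δx| = |-12 − 10| = 22 m
7–12 s: |Δx| = |11 − -12| = 23 m
Total path = 57 m; average speed = 57/12 = 4.75 m/s.

4.75 m/s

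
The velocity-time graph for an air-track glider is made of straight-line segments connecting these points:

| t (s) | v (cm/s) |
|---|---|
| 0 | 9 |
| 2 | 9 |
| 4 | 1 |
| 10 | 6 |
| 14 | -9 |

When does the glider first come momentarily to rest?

t = 11.6 s

v changes sign on 10–14 s (from 6 to -9); the graph is linear there, so v = 0 at t = 10 + (-6)·(14 − 10)/(-9 − 6) = 11.6 s.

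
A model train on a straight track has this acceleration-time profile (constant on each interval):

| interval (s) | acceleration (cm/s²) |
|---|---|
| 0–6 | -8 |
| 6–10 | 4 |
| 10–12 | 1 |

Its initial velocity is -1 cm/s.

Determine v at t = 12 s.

Δv equals the area under the a-t graph; then v = v₀ + Δv.
0–6 s: -8 × 6 = -48 cm/s
6–10 s: 4 × 4 = 16 cm/s
10–12 s: 1 × 2 = 2 cm/s
Δv = -30 cm/s, so v(12) = -1 + (-30) = -31 cm/s.

-31 cm/s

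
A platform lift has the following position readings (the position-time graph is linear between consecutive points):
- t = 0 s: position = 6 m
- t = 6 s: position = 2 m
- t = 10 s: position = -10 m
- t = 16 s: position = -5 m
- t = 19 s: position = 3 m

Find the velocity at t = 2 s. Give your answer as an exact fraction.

Velocity is the slope of the x-t graph on 0–6 s: (2 − 6)/(6 − 0) = -2/3 m/s.

-2/3 m/s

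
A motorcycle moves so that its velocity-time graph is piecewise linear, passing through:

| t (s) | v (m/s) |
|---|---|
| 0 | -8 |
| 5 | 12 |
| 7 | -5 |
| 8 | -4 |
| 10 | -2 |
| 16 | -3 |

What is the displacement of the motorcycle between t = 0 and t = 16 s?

-8.5 m

Net displacement equals the area under the velocity-time graph (areas below the axis count negative).
0–5 s: ½(-8 + 12)(5) = 10 m
5–7 s: ½(12 + -5)(2) = 7 m
7–8 s: ½(-5 + -4)(1) = -4.5 m
8–10 s: ½(-4 + -2)(2) = -6 m
10–16 s: ½(-2 + -3)(6) = -15 m
Net displacement = -8.5 m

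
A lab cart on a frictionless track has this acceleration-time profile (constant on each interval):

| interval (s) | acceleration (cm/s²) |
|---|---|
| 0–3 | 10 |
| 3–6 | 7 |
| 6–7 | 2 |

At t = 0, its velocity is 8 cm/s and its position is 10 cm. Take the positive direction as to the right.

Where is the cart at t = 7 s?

284.5 cm

On each constant-a segment, Δv = aΔt and Δx = v₀Δt + ½aΔt²; chain segment to segment.
0–3 s: v starts 8 cm/s; Δx = 8·3 + ½·10·3² = 69 cm; v ends 38 cm/s.
3–6 s: v starts 38 cm/s; Δx = 38·3 + ½·7·3² = 145.5 cm; v ends 59 cm/s.
6–7 s: v starts 59 cm/s; Δx = 59·1 + ½·2·1² = 60 cm; v ends 61 cm/s.
x(7) = 10 + Σ Δx = 284.5 cm.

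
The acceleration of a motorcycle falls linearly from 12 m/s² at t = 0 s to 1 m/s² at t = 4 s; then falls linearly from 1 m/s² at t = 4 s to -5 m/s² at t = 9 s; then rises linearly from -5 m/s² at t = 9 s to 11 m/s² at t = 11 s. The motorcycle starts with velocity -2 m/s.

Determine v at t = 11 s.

20 m/s

Δv equals the area under the a-t graph; then v = v₀ + Δv.
0–4 s: ½(12 + 1)(4) = 26 m/s
4–9 s: ½(1 + -5)(5) = -10 m/s
9–11 s: ½(-5 + 11)(2) = 6 m/s
Δv = 22 m/s, so v(11) = -2 + (22) = 20 m/s.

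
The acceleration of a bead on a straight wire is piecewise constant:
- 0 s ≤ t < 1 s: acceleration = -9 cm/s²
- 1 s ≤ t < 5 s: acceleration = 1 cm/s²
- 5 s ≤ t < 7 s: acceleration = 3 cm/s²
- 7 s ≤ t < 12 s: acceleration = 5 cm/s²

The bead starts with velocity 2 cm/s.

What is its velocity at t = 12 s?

Δv equals the area under the a-t graph; then v = v₀ + Δv.
0–1 s: -9 × 1 = -9 cm/s
1–5 s: 1 × 4 = 4 cm/s
5–7 s: 3 × 2 = 6 cm/s
7–12 s: 5 × 5 = 25 cm/s
Δv = 26 cm/s, so v(12) = 2 + (26) = 28 cm/s.

28 cm/s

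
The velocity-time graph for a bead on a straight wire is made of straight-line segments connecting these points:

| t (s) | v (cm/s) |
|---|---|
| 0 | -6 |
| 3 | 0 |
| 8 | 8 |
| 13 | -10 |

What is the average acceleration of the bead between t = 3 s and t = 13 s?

Average acceleration = Δv/Δt = (-10 − 0)/(13 − 3) = -1 cm/s².

-1 cm/s²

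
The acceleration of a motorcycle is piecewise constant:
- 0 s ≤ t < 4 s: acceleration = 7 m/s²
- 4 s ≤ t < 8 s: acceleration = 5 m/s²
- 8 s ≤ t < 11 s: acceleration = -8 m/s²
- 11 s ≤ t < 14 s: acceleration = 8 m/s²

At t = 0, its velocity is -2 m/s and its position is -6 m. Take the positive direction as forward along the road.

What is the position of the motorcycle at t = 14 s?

390 m

On each constant-a segment, Δv = aΔt and Δx = v₀Δt + ½aΔt²; chain segment to segment.
0–4 s: v starts -2 m/s; Δx = -2·4 + ½·7·4² = 48 m; v ends 26 m/s.
4–8 s: v starts 26 m/s; Δx = 26·4 + ½·5·4² = 144 m; v ends 46 m/s.
8–11 s: v starts 46 m/s; Δx = 46·3 + ½·-8·3² = 102 m; v ends 22 m/s.
11–14 s: v starts 22 m/s; Δx = 22·3 + ½·8·3² = 102 m; v ends 46 m/s.
x(14) = -6 + Σ Δx = 390 m.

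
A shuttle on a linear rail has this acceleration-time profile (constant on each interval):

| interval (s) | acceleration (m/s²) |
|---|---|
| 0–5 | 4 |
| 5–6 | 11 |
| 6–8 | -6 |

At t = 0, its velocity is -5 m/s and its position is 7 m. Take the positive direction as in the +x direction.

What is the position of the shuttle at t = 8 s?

On each constant-a segment, Δv = aΔt and Δx = v₀Δt + ½aΔt²; chain segment to segment.
0–5 s: v starts -5 m/s; Δx = -5·5 + ½·4·5² = 25 m; v ends 15 m/s.
5–6 s: v starts 15 m/s; Δx = 15·1 + ½·11·1² = 20.5 m; v ends 26 m/s.
6–8 s: v starts 26 m/s; Δx = 26·2 + ½·-6·2² = 40 m; v ends 14 m/s.
x(8) = 7 + Σ Δx = 92.5 m.

92.5 m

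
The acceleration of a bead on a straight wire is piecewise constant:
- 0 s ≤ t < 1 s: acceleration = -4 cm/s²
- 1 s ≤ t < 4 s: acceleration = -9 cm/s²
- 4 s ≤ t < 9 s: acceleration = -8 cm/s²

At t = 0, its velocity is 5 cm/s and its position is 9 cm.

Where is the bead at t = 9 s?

-255.5 cm

On each constant-a segment, Δv = aΔt and Δx = v₀Δt + ½aΔt²; chain segment to segment.
0–1 s: v starts 5 cm/s; Δx = 5·1 + ½·-4·1² = 3 cm; v ends 1 cm/s.
1–4 s: v starts 1 cm/s; Δx = 1·3 + ½·-9·3² = -37.5 cm; v ends -26 cm/s.
4–9 s: v starts -26 cm/s; Δx = -26·5 + ½·-8·5² = -230 cm; v ends -66 cm/s.
x(9) = 9 + Σ Δx = -255.5 cm.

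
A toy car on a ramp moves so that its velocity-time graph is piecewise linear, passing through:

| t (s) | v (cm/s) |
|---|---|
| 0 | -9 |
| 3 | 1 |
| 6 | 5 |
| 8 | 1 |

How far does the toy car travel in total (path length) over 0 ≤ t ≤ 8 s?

27.3 cm

Total distance travelled is ∫|v| dt — sum the magnitudes of each area piece.
0–3 s: v = 0 at t = 2.7 s; triangle areas 12.15 + 0.15 = 12.3 cm
3–6 s: |½(1 + 5)(3)| = 9 cm
6–8 s: |½(5 + 1)(2)| = 6 cm
Total distance = 27.3 cm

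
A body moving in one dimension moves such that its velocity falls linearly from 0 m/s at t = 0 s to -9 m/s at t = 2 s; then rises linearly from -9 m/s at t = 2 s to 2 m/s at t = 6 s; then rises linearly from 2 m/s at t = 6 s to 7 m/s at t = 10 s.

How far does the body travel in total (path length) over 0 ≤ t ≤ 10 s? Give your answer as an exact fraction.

Distance (not displacement) is the total path length: add the absolute areas under v-t.
0–2 s: |½(0 + -9)(2)| = 9 m
2–6 s: v = 0 at t = 58/11 s; triangle areas 162/11 + 8/11 = 170/11 m
6–10 s: |½(2 + 7)(4)| = 18 m
Total distance = 467/11 m

467/11 m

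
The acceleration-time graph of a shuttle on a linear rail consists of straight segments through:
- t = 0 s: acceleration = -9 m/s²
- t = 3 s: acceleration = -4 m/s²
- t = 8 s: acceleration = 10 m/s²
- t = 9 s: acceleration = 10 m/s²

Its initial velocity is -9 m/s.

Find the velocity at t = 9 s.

Δv equals the area under the a-t graph; then v = v₀ + Δv.
0–3 s: ½(-9 + -4)(3) = -19.5 m/s
3–8 s: ½(-4 + 10)(5) = 15 m/s
8–9 s: 10 × 1 = 10 m/s
Δv = 5.5 m/s, so v(9) = -9 + (5.5) = -3.5 m/s.

-3.5 m/s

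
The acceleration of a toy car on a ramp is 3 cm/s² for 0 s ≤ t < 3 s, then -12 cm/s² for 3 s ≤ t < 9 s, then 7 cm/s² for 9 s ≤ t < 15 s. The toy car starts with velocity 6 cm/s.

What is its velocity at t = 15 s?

Δv equals the area under the a-t graph; then v = v₀ + Δv.
0–3 s: 3 × 3 = 9 cm/s
3–9 s: -12 × 6 = -72 cm/s
9–15 s: 7 × 6 = 42 cm/s
Δv = -21 cm/s, so v(15) = 6 + (-21) = -15 cm/s.

-15 cm/s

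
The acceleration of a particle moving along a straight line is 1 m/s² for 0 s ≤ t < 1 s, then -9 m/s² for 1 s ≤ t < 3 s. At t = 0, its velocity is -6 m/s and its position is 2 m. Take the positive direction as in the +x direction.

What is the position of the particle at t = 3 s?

-31.5 m

On each constant-a segment, Δv = aΔt and Δx = v₀Δt + ½aΔt²; chain segment to segment.
0–1 s: v starts -6 m/s; Δx = -6·1 + ½·1·1² = -5.5 m; v ends -5 m/s.
1–3 s: v starts -5 m/s; Δx = -5·2 + ½·-9·2² = -28 m; v ends -23 m/s.
x(3) = 2 + Σ Δx = -31.5 m.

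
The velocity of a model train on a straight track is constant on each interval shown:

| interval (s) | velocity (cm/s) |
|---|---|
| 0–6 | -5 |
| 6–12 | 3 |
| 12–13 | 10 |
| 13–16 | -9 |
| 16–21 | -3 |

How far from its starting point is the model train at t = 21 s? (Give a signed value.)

-44 cm

Displacement is the signed area under the v-t curve.
0–6 s: -5 × 6 = -30 cm
6–12 s: 3 × 6 = 18 cm
12–13 s: 10 × 1 = 10 cm
13–16 s: -9 × 3 = -27 cm
16–21 s: -3 × 5 = -15 cm
Net displacement = -44 cm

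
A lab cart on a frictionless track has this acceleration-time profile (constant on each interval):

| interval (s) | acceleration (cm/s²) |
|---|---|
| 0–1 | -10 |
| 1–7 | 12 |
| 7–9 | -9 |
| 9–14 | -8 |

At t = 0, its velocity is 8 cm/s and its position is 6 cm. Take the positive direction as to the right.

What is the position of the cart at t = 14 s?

On each constant-a segment, Δv = aΔt and Δx = v₀Δt + ½aΔt²; chain segment to segment.
0–1 s: v starts 8 cm/s; Δx = 8·1 + ½·-10·1² = 3 cm; v ends -2 cm/s.
1–7 s: v starts -2 cm/s; Δx = -2·6 + ½·12·6² = 204 cm; v ends 70 cm/s.
7–9 s: v starts 70 cm/s; Δx = 70·2 + ½·-9·2² = 122 cm; v ends 52 cm/s.
9–14 s: v starts 52 cm/s; Δx = 52·5 + ½·-8·5² = 160 cm; v ends 12 cm/s.
x(14) = 6 + Σ Δx = 495 cm.

495 cm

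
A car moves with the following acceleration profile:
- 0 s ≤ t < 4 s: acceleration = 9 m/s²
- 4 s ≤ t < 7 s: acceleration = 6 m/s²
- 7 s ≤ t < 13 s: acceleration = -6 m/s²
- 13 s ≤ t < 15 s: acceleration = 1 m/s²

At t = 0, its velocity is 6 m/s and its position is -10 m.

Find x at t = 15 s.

On each constant-a segment, Δv = aΔt and Δx = v₀Δt + ½aΔt²; chain segment to segment.
0–4 s: v starts 6 m/s; Δx = 6·4 + ½·9·4² = 96 m; v ends 42 m/s.
4–7 s: v starts 42 m/s; Δx = 42·3 + ½·6·3² = 153 m; v ends 60 m/s.
7–13 s: v starts 60 m/s; Δx = 60·6 + ½·-6·6² = 252 m; v ends 24 m/s.
13–15 s: v starts 24 m/s; Δx = 24·2 + ½·1·2² = 50 m; v ends 26 m/s.
x(15) = -10 + Σ Δx = 541 m.

541 m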